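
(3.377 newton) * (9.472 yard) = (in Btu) 0.02772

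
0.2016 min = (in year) 3.836e-07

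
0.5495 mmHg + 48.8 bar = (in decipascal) 4.88e+07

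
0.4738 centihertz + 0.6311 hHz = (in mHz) 6.311e+04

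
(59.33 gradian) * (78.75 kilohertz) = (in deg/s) 4.205e+06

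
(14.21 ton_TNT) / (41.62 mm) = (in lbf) 3.211e+11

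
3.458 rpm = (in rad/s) 0.3621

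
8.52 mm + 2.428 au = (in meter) 3.632e+11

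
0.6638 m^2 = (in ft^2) 7.145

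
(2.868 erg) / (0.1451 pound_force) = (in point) 0.00126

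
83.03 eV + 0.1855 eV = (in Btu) 1.264e-20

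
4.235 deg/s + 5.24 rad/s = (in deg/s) 304.5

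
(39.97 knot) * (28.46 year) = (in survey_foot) 6.055e+10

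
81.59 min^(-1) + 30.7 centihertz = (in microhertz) 1.667e+06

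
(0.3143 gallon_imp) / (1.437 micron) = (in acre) 0.2457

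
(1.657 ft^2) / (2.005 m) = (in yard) 0.08397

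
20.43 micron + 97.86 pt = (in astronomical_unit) 2.309e-13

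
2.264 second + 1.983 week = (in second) 1.199e+06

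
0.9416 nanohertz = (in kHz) 9.416e-13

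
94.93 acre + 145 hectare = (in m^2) 1.834e+06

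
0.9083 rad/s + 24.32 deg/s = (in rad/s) 1.333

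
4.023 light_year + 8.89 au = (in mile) 2.365e+13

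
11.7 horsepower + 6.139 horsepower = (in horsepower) 17.84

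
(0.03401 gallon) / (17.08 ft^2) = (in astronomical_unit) 5.423e-16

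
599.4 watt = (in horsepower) 0.8038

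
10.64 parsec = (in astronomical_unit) 2.195e+06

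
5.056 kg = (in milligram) 5.056e+06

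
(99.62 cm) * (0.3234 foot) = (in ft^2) 1.057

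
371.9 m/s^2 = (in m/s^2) 371.9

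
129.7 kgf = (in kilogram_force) 129.7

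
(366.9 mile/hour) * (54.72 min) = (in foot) 1.767e+06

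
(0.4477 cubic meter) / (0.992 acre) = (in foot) 0.0003659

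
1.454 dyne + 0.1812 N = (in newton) 0.1812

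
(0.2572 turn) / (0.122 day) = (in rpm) 0.001464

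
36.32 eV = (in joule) 5.819e-18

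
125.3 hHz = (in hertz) 1.253e+04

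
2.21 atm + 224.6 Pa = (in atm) 2.212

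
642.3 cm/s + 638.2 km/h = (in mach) 0.5395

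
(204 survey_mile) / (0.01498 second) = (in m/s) 2.192e+07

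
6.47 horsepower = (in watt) 4825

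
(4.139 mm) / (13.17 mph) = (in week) 1.162e-09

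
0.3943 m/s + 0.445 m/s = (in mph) 1.877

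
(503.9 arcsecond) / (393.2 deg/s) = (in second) 0.000356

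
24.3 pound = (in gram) 1.102e+04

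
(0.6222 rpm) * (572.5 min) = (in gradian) 1.425e+05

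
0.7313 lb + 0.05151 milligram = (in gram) 331.7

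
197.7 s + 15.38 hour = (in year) 0.001762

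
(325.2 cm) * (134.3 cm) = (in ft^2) 47.01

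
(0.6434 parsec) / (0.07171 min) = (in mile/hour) 1.032e+16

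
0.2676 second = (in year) 8.486e-09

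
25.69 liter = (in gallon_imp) 5.651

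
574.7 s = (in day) 0.006652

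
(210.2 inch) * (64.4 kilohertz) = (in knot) 6.684e+05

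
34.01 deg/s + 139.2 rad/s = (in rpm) 1335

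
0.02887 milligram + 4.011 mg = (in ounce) 0.0001425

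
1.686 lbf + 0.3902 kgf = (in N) 11.33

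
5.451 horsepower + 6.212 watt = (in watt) 4071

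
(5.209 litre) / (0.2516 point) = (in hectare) 0.005869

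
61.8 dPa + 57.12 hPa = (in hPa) 57.18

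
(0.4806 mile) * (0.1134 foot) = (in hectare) 0.002673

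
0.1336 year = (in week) 6.966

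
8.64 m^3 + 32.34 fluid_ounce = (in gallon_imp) 1901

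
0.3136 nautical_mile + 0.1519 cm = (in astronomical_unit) 3.882e-09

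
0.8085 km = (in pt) 2.292e+06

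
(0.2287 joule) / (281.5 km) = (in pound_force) 1.826e-07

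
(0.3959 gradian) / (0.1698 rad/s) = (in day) 4.239e-07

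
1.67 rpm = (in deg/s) 10.02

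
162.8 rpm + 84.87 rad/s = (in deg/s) 5839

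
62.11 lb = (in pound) 62.11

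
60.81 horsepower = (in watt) 4.535e+04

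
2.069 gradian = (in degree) 1.862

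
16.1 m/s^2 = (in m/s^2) 16.1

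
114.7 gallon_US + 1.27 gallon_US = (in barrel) 2.761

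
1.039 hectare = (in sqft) 1.118e+05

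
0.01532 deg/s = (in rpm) 0.002553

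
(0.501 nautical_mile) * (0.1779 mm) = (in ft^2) 1.777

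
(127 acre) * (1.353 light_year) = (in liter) 6.579e+24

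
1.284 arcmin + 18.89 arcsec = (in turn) 7.402e-05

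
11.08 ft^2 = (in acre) 0.0002544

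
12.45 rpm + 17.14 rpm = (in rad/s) 3.099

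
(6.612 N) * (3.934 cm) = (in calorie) 0.06217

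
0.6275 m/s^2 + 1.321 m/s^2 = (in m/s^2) 1.948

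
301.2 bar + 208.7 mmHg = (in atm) 297.5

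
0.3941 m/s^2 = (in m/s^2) 0.3941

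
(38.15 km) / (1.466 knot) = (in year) 0.001604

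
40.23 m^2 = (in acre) 0.009941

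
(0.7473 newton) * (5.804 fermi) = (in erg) 4.337e-08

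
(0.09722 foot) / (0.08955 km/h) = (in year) 3.777e-08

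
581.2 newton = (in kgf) 59.27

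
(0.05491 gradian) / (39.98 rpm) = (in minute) 3.434e-06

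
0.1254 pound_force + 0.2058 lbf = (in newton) 1.473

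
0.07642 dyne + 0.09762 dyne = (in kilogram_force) 1.775e-07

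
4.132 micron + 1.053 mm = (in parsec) 3.426e-20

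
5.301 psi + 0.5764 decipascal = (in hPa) 365.5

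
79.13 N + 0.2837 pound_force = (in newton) 80.39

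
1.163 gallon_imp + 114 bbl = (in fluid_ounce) 6.13e+05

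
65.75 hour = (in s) 2.367e+05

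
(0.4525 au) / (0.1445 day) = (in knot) 1.054e+07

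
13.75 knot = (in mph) 15.82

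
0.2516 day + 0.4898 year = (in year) 0.4905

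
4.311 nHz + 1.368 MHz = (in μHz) 1.368e+12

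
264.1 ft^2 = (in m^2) 24.54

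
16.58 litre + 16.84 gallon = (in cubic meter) 0.08033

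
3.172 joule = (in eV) 1.98e+19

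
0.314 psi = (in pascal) 2165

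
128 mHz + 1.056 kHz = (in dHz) 1.056e+04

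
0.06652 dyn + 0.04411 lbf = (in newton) 0.1962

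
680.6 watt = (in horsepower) 0.9127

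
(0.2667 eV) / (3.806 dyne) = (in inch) 4.42e-14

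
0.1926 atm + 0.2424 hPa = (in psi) 2.834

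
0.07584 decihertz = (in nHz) 7.584e+06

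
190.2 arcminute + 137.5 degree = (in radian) 2.455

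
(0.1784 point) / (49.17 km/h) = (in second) 4.608e-06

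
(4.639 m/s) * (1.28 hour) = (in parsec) 6.928e-13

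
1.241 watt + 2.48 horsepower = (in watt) 1851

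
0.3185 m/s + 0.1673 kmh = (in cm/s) 36.5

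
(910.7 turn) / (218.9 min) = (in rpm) 4.16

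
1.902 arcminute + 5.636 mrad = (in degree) 0.3546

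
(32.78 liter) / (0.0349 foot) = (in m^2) 3.082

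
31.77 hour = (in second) 1.144e+05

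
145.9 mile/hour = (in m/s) 65.22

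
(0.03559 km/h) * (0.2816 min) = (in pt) 473.5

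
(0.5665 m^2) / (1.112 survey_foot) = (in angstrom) 1.671e+10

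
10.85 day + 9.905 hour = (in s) 9.731e+05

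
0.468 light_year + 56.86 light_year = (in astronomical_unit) 3.625e+06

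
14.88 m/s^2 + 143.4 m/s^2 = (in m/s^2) 158.3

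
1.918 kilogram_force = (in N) 18.81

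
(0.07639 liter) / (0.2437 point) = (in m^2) 0.8885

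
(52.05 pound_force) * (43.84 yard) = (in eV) 5.793e+22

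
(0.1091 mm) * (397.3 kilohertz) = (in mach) 0.1273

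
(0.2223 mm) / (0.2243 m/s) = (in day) 1.147e-08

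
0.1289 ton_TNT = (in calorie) 1.289e+08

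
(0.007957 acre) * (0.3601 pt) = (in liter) 4.091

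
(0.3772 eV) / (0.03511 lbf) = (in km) 3.87e-22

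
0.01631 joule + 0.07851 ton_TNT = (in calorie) 7.851e+07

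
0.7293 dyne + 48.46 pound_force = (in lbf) 48.46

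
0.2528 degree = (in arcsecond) 910.1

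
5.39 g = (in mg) 5390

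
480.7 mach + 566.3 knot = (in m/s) 1.64e+05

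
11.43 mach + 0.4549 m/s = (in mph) 8707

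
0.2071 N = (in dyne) 2.071e+04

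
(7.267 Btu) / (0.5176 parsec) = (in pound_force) 1.079e-13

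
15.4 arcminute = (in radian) 0.00448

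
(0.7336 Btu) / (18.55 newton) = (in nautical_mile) 0.02253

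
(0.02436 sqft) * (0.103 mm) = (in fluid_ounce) 0.007882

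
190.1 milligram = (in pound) 0.0004191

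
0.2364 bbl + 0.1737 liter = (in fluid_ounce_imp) 1329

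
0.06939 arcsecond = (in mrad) 0.0003364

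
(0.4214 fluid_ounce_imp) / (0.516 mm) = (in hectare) 2.32e-06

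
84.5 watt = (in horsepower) 0.1133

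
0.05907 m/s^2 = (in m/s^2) 0.05907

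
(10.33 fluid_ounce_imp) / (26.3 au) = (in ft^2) 8.03e-16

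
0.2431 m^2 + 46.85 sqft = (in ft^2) 49.47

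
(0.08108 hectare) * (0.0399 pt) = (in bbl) 0.07178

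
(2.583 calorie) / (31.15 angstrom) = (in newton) 3.469e+09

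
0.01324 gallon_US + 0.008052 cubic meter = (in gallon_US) 2.14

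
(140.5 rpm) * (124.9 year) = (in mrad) 5.795e+13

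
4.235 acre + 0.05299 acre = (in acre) 4.288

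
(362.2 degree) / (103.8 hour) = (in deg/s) 0.0009693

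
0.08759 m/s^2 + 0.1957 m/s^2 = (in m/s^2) 0.2833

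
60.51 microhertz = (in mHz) 0.06051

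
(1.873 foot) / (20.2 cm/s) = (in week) 4.673e-06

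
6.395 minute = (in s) 383.7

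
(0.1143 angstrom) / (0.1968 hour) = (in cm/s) 1.613e-12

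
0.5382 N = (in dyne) 5.382e+04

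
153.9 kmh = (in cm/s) 4275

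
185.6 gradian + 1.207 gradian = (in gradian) 186.8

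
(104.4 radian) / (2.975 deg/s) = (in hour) 0.5585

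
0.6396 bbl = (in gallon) 26.86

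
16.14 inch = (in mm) 410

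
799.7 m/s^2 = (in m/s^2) 799.7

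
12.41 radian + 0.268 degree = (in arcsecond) 2.561e+06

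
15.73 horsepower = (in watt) 1.173e+04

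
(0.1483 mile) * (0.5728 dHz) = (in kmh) 49.21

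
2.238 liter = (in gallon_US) 0.5912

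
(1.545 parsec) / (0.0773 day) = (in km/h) 2.57e+13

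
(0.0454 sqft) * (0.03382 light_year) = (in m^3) 1.35e+12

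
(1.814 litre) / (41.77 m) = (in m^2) 4.343e-05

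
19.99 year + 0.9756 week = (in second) 6.31e+08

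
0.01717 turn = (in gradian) 6.868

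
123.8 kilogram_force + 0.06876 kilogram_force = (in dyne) 1.215e+08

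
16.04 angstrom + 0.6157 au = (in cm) 9.211e+12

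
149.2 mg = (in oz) 0.005263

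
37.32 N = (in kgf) 3.806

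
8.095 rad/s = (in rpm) 77.3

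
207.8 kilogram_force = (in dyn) 2.038e+08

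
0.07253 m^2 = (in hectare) 7.253e-06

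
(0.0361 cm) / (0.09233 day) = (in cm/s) 4.525e-06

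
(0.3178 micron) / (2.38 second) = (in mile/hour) 2.987e-07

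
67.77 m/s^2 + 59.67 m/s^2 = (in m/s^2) 127.4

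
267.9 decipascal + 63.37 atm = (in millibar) 6.421e+04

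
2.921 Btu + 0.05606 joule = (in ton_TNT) 7.366e-07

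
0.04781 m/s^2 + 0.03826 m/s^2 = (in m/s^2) 0.08607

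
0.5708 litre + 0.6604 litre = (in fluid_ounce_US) 41.63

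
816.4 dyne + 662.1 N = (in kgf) 67.52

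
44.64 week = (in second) 2.7e+07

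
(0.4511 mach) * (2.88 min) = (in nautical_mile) 14.33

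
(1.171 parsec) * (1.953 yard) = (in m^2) 6.453e+16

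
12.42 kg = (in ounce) 438.1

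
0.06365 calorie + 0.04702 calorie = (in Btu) 0.0004389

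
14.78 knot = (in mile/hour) 17.01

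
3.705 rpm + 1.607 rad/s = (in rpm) 19.05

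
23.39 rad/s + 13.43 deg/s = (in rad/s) 23.62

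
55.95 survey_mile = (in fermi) 9.004e+19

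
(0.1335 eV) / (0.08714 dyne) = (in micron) 2.455e-08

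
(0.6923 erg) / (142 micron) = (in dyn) 48.75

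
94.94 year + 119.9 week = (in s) 3.067e+09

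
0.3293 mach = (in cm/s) 1.121e+04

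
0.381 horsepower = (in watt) 284.1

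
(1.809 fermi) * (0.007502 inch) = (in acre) 8.518e-23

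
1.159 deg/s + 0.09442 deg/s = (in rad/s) 0.02188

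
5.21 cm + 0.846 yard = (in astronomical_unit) 5.519e-12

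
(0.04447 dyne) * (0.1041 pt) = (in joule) 1.633e-11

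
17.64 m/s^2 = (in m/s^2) 17.64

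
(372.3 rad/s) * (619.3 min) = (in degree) 7.926e+08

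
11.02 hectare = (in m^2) 1.102e+05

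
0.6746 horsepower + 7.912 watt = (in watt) 511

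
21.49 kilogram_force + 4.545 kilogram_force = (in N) 255.3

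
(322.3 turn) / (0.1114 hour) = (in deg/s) 289.3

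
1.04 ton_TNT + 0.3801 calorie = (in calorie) 1.04e+09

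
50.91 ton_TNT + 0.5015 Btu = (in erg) 2.13e+18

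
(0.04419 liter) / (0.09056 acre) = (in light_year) 1.275e-23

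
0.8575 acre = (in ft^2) 3.735e+04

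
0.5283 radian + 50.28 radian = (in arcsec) 1.048e+07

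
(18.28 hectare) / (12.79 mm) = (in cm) 1.429e+09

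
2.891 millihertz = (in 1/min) 0.1735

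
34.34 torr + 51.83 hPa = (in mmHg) 73.22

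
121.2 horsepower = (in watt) 9.038e+04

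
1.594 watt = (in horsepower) 0.002138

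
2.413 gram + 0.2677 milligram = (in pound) 0.00532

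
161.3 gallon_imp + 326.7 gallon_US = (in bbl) 12.39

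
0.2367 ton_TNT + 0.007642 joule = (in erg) 9.904e+15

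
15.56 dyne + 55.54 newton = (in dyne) 5.554e+06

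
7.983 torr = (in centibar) 1.064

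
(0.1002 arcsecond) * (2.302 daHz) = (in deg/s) 0.0006407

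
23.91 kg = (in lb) 52.71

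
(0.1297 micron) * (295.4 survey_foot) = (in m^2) 1.168e-05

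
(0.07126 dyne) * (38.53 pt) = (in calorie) 2.315e-09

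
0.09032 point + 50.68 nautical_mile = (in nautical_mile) 50.68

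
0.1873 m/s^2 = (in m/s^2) 0.1873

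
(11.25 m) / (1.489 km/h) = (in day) 0.0003148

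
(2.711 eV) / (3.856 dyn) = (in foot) 3.696e-14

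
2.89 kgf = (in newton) 28.34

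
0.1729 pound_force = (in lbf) 0.1729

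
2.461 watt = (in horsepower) 0.0033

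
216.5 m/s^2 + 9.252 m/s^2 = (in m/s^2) 225.8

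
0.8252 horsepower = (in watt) 615.4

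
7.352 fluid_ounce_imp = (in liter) 0.2089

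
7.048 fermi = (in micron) 7.048e-09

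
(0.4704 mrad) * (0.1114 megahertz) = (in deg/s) 3002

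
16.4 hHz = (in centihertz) 1.64e+05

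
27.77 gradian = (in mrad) 436.2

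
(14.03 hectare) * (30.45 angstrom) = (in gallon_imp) 0.09397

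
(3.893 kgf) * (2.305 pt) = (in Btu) 2.942e-05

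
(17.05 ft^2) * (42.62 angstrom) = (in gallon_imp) 1.485e-06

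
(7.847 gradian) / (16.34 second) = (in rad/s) 0.007543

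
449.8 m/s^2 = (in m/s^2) 449.8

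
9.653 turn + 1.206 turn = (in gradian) 4344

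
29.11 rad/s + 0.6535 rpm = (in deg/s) 1672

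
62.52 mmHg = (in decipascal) 8.335e+04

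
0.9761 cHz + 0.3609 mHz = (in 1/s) 0.01012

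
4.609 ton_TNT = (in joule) 1.928e+10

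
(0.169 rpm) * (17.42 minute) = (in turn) 2.944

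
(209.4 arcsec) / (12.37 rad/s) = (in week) 1.357e-10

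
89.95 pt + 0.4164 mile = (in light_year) 7.084e-14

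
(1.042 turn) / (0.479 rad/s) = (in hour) 0.003797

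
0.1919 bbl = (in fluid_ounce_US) 1032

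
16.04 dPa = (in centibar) 0.001604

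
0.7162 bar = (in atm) 0.7068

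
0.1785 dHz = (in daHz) 0.001785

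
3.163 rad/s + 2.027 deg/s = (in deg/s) 183.3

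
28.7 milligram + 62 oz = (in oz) 62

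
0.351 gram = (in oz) 0.01238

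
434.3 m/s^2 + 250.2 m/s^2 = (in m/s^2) 684.5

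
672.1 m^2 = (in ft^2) 7234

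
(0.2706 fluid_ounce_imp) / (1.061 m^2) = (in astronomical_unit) 4.844e-17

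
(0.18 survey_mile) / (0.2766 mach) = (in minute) 0.05126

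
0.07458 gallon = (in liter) 0.2823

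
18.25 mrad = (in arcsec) 3764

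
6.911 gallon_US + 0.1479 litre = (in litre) 26.31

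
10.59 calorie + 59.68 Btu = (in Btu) 59.72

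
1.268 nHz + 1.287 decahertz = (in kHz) 0.01287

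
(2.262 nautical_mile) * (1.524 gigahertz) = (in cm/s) 6.384e+14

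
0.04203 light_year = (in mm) 3.976e+17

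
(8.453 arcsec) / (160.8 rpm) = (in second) 2.434e-06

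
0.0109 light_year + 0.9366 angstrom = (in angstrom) 1.031e+24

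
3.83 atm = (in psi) 56.29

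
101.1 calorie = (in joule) 423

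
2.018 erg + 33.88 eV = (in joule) 2.018e-07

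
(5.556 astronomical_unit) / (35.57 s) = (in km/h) 8.412e+10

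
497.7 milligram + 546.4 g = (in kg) 0.5469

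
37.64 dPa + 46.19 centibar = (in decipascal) 4.619e+05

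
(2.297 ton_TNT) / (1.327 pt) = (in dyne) 2.053e+18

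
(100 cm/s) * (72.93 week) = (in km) 4.411e+04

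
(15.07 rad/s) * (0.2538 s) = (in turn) 0.6087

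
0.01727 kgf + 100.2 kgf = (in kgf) 100.2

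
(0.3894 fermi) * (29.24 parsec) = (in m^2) 351.3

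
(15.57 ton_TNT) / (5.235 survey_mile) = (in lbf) 1.738e+06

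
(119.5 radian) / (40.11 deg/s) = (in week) 0.0002822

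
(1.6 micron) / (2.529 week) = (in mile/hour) 2.34e-12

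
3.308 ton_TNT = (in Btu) 1.312e+07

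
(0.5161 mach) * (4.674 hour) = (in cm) 2.957e+08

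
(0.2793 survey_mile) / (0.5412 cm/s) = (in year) 0.002634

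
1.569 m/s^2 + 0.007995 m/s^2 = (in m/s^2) 1.577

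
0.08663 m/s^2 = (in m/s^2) 0.08663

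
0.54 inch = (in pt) 38.88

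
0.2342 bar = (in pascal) 2.342e+04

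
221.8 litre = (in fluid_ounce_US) 7500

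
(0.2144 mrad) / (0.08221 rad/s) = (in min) 4.347e-05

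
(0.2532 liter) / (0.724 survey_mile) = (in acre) 5.37e-11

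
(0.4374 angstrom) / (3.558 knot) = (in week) 3.951e-17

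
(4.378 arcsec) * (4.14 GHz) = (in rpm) 8.391e+05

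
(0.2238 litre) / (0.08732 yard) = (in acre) 6.926e-07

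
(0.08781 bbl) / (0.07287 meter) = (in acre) 4.734e-05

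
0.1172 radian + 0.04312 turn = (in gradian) 24.71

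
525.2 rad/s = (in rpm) 5015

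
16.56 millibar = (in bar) 0.01656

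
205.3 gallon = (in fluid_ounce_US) 2.628e+04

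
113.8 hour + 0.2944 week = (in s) 5.877e+05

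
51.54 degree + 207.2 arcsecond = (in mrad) 900.5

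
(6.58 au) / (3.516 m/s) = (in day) 3.24e+06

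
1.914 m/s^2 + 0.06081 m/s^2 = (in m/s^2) 1.975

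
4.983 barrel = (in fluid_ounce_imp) 2.788e+04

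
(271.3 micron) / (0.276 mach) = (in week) 4.773e-12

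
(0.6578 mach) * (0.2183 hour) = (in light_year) 1.861e-11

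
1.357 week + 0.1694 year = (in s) 6.163e+06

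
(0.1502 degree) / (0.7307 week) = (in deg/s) 3.399e-07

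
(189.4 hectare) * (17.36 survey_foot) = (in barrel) 6.304e+07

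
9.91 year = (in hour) 8.681e+04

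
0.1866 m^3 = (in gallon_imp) 41.05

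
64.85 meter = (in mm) 6.485e+04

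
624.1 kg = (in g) 6.241e+05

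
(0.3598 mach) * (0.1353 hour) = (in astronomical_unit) 3.989e-07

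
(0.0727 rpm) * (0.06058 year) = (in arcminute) 5e+07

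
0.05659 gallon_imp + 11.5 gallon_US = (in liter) 43.79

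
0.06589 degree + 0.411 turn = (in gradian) 164.5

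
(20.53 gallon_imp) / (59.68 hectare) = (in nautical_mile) 8.444e-11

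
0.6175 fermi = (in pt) 1.75e-12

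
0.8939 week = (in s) 5.406e+05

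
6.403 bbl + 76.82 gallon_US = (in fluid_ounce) 4.426e+04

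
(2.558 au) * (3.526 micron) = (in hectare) 134.9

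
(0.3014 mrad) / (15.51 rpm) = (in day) 2.148e-09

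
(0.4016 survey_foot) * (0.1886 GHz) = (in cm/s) 2.309e+09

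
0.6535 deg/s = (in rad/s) 0.01141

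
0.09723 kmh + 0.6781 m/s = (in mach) 0.002071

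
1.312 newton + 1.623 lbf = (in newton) 8.531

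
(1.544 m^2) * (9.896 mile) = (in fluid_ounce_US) 8.315e+08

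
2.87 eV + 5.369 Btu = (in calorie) 1354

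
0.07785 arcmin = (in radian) 2.265e-05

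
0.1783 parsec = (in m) 5.502e+15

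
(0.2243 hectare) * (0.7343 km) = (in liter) 1.647e+09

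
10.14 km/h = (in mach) 0.008272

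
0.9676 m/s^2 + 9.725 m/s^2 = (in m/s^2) 10.69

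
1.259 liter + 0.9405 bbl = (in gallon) 39.83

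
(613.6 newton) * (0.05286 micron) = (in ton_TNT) 7.752e-15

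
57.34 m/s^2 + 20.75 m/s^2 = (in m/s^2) 78.09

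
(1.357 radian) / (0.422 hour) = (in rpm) 0.00853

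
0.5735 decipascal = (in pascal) 0.05735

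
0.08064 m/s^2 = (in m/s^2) 0.08064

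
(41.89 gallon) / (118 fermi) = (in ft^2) 1.446e+13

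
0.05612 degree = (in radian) 0.0009795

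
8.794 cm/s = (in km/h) 0.3166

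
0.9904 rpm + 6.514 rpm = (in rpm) 7.504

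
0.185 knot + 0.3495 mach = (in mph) 266.4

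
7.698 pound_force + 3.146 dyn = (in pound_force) 7.698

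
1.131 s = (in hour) 0.0003142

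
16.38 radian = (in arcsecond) 3.379e+06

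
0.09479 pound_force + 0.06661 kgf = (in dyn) 1.075e+05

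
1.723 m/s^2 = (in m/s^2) 1.723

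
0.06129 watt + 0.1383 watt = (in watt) 0.1996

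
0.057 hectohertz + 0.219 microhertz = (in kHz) 0.0057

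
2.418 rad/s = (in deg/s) 138.5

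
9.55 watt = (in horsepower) 0.01281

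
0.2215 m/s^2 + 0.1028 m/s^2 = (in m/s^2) 0.3243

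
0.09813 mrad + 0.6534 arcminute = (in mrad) 0.2882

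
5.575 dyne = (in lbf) 1.253e-05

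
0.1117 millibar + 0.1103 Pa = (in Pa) 11.28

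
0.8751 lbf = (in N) 3.893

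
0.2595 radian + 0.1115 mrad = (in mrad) 259.6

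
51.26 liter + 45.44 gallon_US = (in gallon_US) 58.98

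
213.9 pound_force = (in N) 951.5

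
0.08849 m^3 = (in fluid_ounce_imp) 3114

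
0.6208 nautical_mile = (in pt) 3.259e+06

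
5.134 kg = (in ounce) 181.1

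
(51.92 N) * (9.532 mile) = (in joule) 7.965e+05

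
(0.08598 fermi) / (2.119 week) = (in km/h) 2.415e-22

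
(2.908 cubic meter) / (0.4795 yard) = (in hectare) 0.0006632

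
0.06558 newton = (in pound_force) 0.01474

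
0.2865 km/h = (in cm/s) 7.958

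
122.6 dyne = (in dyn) 122.6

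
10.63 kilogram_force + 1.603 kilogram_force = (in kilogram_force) 12.23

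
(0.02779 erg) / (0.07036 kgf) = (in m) 4.028e-09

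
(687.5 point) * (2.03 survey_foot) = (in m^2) 0.1501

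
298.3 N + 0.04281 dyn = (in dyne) 2.983e+07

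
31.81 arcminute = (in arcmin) 31.81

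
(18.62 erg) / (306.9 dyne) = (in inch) 0.02389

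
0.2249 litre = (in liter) 0.2249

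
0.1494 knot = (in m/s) 0.07686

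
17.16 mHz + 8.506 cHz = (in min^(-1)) 6.133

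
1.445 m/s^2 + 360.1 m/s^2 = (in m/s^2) 361.5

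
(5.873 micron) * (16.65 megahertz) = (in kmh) 352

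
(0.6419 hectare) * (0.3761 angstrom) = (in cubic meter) 2.414e-07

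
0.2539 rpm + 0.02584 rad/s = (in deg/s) 3.004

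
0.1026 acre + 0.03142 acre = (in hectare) 0.05424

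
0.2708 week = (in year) 0.005193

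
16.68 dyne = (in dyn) 16.68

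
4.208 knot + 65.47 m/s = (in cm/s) 6763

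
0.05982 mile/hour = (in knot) 0.05198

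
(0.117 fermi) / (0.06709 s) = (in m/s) 1.744e-15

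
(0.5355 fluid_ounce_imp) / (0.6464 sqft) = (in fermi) 2.534e+11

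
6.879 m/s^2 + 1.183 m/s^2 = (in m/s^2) 8.062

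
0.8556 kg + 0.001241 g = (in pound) 1.886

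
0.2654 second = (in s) 0.2654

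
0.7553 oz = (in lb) 0.04721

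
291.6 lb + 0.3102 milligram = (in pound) 291.6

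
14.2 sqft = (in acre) 0.000326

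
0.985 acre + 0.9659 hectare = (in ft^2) 1.469e+05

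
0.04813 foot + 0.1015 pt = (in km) 1.471e-05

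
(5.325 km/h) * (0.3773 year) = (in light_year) 1.86e-09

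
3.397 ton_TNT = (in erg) 1.421e+17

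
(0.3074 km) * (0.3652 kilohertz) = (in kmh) 4.041e+05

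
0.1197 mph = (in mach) 0.0001572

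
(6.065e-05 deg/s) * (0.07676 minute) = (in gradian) 0.0003104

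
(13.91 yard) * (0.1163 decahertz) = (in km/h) 53.25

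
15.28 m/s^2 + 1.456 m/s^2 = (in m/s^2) 16.74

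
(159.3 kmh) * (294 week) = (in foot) 2.581e+10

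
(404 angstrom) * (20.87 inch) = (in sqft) 2.305e-07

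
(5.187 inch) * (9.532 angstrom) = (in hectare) 1.256e-14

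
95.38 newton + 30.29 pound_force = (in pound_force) 51.73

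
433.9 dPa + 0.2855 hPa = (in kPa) 0.07194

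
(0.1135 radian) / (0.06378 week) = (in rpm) 2.81e-05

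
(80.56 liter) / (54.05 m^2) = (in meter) 0.00149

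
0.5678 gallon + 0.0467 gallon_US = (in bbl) 0.01463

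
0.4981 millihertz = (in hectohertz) 4.981e-06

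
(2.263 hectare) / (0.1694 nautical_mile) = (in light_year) 7.624e-15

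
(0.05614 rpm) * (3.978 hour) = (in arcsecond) 1.737e+07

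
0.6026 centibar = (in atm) 0.005947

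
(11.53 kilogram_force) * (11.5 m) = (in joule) 1300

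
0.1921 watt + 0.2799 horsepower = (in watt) 208.9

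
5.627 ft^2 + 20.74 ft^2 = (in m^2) 2.45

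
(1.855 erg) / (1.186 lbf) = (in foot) 1.154e-07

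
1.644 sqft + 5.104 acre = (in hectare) 2.066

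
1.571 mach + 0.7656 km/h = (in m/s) 535.1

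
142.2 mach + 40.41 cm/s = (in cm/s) 4.842e+06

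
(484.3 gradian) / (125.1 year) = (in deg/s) 1.105e-07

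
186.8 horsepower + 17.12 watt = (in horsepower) 186.8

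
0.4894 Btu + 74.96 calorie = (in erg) 8.3e+09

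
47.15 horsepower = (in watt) 3.516e+04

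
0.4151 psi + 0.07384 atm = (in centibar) 10.34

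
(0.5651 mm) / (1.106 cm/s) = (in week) 8.448e-08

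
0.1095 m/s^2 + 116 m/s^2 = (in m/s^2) 116.1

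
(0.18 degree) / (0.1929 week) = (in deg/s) 1.543e-06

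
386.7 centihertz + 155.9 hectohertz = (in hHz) 155.9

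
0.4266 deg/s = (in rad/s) 0.007446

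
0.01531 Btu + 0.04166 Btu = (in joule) 60.11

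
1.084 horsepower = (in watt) 808.3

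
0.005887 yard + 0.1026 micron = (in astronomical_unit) 3.598e-14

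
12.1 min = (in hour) 0.2017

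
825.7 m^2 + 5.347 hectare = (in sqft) 5.844e+05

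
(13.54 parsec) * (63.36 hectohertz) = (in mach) 7.774e+18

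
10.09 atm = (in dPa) 1.022e+07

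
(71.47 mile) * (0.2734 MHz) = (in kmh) 1.132e+11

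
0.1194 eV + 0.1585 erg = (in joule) 1.585e-08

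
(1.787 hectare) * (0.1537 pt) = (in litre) 968.9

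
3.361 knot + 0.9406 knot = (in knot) 4.302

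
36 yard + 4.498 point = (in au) 2.201e-10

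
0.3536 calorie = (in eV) 9.234e+18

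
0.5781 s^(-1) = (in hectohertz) 0.005781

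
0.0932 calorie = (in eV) 2.434e+18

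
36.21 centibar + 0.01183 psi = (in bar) 0.3629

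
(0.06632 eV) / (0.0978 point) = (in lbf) 6.924e-17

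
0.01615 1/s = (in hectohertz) 0.0001615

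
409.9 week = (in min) 4.132e+06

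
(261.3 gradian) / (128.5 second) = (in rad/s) 0.03194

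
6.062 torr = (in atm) 0.007976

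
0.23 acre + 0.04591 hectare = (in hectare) 0.139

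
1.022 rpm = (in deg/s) 6.132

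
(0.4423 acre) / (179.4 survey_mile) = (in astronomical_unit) 4.144e-14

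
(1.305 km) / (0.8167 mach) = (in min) 0.07821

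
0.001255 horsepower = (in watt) 0.9359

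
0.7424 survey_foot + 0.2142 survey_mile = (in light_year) 3.646e-14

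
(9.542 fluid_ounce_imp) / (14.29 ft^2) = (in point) 0.5789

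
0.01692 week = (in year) 0.0003245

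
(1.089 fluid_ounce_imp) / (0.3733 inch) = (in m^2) 0.003263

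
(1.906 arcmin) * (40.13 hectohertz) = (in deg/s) 127.5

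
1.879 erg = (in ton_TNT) 4.491e-17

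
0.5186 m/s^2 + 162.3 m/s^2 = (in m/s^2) 162.8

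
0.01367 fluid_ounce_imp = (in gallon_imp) 8.544e-05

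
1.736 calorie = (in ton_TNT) 1.736e-09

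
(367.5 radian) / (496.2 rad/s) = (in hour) 0.0002057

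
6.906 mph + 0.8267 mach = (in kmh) 1024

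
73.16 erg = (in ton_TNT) 1.749e-15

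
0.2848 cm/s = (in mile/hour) 0.006371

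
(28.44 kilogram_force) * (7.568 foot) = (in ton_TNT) 1.538e-07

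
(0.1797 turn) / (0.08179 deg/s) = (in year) 2.508e-05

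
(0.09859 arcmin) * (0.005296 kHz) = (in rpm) 0.00145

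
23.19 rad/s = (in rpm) 221.4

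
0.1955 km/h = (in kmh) 0.1955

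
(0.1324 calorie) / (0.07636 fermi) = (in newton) 7.255e+15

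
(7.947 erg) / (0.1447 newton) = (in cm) 0.0005492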